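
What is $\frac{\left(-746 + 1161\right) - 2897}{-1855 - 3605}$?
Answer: $\frac{1241}{2730} \approx 0.45458$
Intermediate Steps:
$\frac{\left(-746 + 1161\right) - 2897}{-1855 - 3605} = \frac{415 - 2897}{-5460} = \left(-2482\right) \left(- \frac{1}{5460}\right) = \frac{1241}{2730}$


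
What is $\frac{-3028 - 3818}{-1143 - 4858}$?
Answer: $\frac{6846}{6001} \approx 1.1408$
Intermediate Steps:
$\frac{-3028 - 3818}{-1143 - 4858} = \frac{-3028 - 3818}{-6001} = \left(-6846\right) \left(- \frac{1}{6001}\right) = \frac{6846}{6001}$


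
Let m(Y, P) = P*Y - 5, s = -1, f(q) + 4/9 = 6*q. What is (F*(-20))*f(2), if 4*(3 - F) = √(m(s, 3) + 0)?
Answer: -2080/3 + 1040*I*√2/9 ≈ -693.33 + 163.42*I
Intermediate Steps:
f(q) = -4/9 + 6*q
m(Y, P) = -5 + P*Y
F = 3 - I*√2/2 (F = 3 - √((-5 + 3*(-1)) + 0)/4 = 3 - √((-5 - 3) + 0)/4 = 3 - √(-8 + 0)/4 = 3 - I*√2/2 ≈ 3.0 - 0.70711*I)
(F*(-20))*f(2) = ((3 - I*√2/2)*(-20))*(-4/9 + 6*2) = (-60 + 10*I*√2)*(-4/9 + 12) = (-60 + 10*I*√2)*(104/9) = -2080/3 + 1040*I*√2/9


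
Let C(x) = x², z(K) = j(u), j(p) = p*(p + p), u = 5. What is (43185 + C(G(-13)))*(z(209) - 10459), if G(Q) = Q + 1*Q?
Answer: -456549149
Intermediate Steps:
G(Q) = 2*Q (G(Q) = Q + Q = 2*Q)
j(p) = 2*p² (j(p) = p*(2*p) = 2*p²)
z(K) = 50 (z(K) = 2*5² = 2*25 = 50)
(43185 + C(G(-13)))*(z(209) - 10459) = (43185 + (2*(-13))²)*(50 - 10459) = (43185 + (-26)²)*(-10409) = (43185 + 676)*(-10409) = 43861*(-10409) = -456549149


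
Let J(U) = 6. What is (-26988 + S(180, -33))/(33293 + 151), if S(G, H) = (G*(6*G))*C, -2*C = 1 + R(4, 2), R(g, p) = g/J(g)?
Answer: -15749/2787 ≈ -5.6509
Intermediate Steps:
R(g, p) = g/6
C = -5/6 (C = -(1 + (1/6)*4)/2 = -(1 + 2/3)/2 = -1/2*5/3 = -5/6 ≈ -0.83333)
S(G, H) = -5*G**2 (S(G, H) = (G*(6*G))*(-5/6) = (6*G**2)*(-5/6) = -5*G**2)
(-26988 + S(180, -33))/(33293 + 151) = (-26988 - 5*180**2)/(33293 + 151) = (-26988 - 5*32400)/33444 = (-26988 - 162000)*(1/33444) = -188988*1/33444 = -15749/2787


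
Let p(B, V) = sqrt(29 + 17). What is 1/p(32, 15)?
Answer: sqrt(46)/46 ≈ 0.14744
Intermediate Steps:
p(B, V) = sqrt(46)
1/p(32, 15) = 1/(sqrt(46)) = sqrt(46)/46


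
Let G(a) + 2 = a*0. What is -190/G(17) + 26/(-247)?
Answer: 1803/19 ≈ 94.895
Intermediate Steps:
G(a) = -2 (G(a) = -2 + a*0 = -2 + 0 = -2)
-190/G(17) + 26/(-247) = -190/(-2) + 26/(-247) = -190*(-1/2) + 26*(-1/247) = 95 - 2/19 = 1803/19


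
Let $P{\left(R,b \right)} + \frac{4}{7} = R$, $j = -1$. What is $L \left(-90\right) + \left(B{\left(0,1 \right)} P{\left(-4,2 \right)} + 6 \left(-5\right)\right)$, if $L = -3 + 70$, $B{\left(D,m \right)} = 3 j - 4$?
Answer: $-6028$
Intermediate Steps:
$B{\left(D,m \right)} = -7$ ($B{\left(D,m \right)} = 3 \left(-1\right) - 4 = -3 - 4 = -7$)
$P{\left(R,b \right)} = - \frac{4}{7} + R$
$L = 67$
$L \left(-90\right) + \left(B{\left(0,1 \right)} P{\left(-4,2 \right)} + 6 \left(-5\right)\right) = 67 \left(-90\right) - \left(30 + 7 \left(- \frac{4}{7} - 4\right)\right) = -6030 - -2 = -6030 + \left(32 - 30\right) = -6030 + 2 = -6028$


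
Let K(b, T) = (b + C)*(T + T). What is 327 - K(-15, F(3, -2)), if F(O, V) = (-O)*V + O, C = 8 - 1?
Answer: 471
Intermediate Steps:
C = 7
F(O, V) = O - O*V (F(O, V) = -O*V + O = O - O*V)
K(b, T) = 2*T*(7 + b) (K(b, T) = (b + 7)*(T + T) = (7 + b)*(2*T) = 2*T*(7 + b))
327 - K(-15, F(3, -2)) = 327 - 2*3*(1 - 1*(-2))*(7 - 15) = 327 - 2*3*(1 + 2)*(-8) = 327 - 2*3*3*(-8) = 327 - 2*9*(-8) = 327 - 1*(-144) = 327 + 144 = 471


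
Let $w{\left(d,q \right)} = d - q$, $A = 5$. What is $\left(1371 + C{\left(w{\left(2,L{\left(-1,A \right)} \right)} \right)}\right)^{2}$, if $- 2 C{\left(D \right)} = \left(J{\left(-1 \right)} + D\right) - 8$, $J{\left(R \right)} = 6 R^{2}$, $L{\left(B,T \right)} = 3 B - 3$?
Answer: $1871424$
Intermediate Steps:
$L{\left(B,T \right)} = -3 + 3 B$
$C{\left(D \right)} = 1 - \frac{D}{2}$ ($C{\left(D \right)} = - \frac{\left(6 \left(-1\right)^{2} + D\right) - 8}{2} = - \frac{\left(6 \cdot 1 + D\right) - 8}{2} = - \frac{\left(6 + D\right) - 8}{2} = - \frac{-2 + D}{2} = 1 - \frac{D}{2}$)
$\left(1371 + C{\left(w{\left(2,L{\left(-1,A \right)} \right)} \right)}\right)^{2} = \left(1371 + \left(1 - \frac{2 - \left(-3 + 3 \left(-1\right)\right)}{2}\right)\right)^{2} = \left(1371 + \left(1 - \frac{2 - \left(-3 - 3\right)}{2}\right)\right)^{2} = \left(1371 + \left(1 - \frac{2 - -6}{2}\right)\right)^{2} = \left(1371 + \left(1 - \frac{2 + 6}{2}\right)\right)^{2} = \left(1371 + \left(1 - 4\right)\right)^{2} = \left(1371 - 3\right)^{2} = 1368^{2} = 1871424$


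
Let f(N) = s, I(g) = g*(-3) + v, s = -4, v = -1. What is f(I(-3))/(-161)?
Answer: 4/161 ≈ 0.024845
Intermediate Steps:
I(g) = -1 - 3*g (I(g) = g*(-3) - 1 = -3*g - 1 = -1 - 3*g)
f(N) = -4
f(I(-3))/(-161) = -4/(-161) = -4*(-1/161) = 4/161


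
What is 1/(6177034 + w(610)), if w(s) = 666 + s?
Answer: 1/6178310 ≈ 1.6186e-7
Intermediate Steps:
1/(6177034 + w(610)) = 1/(6177034 + (666 + 610)) = 1/(6177034 + 1276) = 1/6178310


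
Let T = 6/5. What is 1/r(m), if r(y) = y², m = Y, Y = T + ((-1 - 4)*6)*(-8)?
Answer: 25/1454436 ≈ 1.7189e-5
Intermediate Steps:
T = 6/5 (T = 6*(⅕) = 6/5 ≈ 1.2000)
Y = 1206/5 (Y = 6/5 + ((-1 - 4)*6)*(-8) = 6/5 - 5*6*(-8) = 6/5 - 30*(-8) = 6/5 + 240 = 1206/5 ≈ 241.20)
m = 1206/5 ≈ 241.20
1/r(m) = 1/((1206/5)²) = 1/(1454436/25) = 25/1454436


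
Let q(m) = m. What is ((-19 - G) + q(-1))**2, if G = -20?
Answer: 0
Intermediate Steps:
((-19 - G) + q(-1))**2 = ((-19 - 1*(-20)) - 1)**2 = ((-19 + 20) - 1)**2 = (1 - 1)**2 = 0**2 = 0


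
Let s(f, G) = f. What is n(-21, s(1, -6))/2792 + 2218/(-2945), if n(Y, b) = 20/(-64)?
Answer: -99097221/131559040 ≈ -0.75325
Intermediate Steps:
n(Y, b) = -5/16 (n(Y, b) = 20*(-1/64) = -5/16)
n(-21, s(1, -6))/2792 + 2218/(-2945) = -5/16/2792 + 2218/(-2945) = -5/16*1/2792 + 2218*(-1/2945) = -5/44672 - 2218/2945 = -99097221/131559040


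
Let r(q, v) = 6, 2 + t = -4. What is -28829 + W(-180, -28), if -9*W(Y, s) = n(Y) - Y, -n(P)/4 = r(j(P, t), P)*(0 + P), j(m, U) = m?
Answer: -29329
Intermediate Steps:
t = -6 (t = -2 - 4 = -6)
n(P) = -24*P (n(P) = -24*(0 + P) = -24*P)
W(Y, s) = 25*Y/9 (W(Y, s) = -(-24*Y - Y)/9 = -(-25)*Y/9 = 25*Y/9)
-28829 + W(-180, -28) = -28829 + (25/9)*(-180) = -28829 - 500 = -29329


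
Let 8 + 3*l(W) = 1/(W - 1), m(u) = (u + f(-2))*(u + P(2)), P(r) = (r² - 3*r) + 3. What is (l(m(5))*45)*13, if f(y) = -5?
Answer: -1755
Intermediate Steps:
P(r) = 3 + r² - 3*r
m(u) = (1 + u)*(-5 + u) (m(u) = (u - 5)*(u + (3 + 2² - 3*2)) = (-5 + u)*(u + (3 + 4 - 6)) = (-5 + u)*(u + 1) = (-5 + u)*(1 + u) = (1 + u)*(-5 + u))
l(W) = -8/3 + 1/(3*(-1 + W)) (l(W) = -8/3 + 1/(3*(W - 1)) = -8/3 + 1/(3*(-1 + W)))
(l(m(5))*45)*13 = (((9 - 8*(-5 + 5² - 4*5))/(3*(-1 + (-5 + 5² - 4*5))))*45)*13 = (((9 - 8*(-5 + 25 - 20))/(3*(-1 + (-5 + 25 - 20))))*45)*13 = (((9 - 8*0)/(3*(-1 + 0)))*45)*13 = (((⅓)*(9 + 0)/(-1))*45)*13 = (((⅓)*(-1)*9)*45)*13 = -3*45*13 = -135*13 = -1755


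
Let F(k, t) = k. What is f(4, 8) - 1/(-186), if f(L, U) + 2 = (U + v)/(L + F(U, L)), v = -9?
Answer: -773/372 ≈ -2.0780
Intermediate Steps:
f(L, U) = -2 + (-9 + U)/(L + U) (f(L, U) = -2 + (U - 9)/(L + U) = -2 + (-9 + U)/(L + U))
f(4, 8) - 1/(-186) = (-9 - 1*8 - 2*4)/(4 + 8) - 1/(-186) = (-9 - 8 - 8)/12 - 1*(-1/186) = (1/12)*(-25) + 1/186 = -25/12 + 1/186 = -773/372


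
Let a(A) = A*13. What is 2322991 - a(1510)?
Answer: 2303361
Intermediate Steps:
a(A) = 13*A
2322991 - a(1510) = 2322991 - 13*1510 = 2322991 - 1*19630 = 2322991 - 19630 = 2303361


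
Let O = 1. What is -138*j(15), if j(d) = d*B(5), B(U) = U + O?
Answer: -12420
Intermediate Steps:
B(U) = 1 + U (B(U) = U + 1 = 1 + U)
j(d) = 6*d (j(d) = d*(1 + 5) = d*6 = 6*d)
-138*j(15) = -828*15 = -138*90 = -12420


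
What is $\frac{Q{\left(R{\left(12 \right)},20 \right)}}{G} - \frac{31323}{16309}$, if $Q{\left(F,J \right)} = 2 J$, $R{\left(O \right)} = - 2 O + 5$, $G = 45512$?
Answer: $- \frac{178115002}{92781901} \approx -1.9197$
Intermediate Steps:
$R{\left(O \right)} = 5 - 2 O$
$\frac{Q{\left(R{\left(12 \right)},20 \right)}}{G} - \frac{31323}{16309} = \frac{2 \cdot 20}{45512} - \frac{31323}{16309} = 40 \cdot \frac{1}{45512} - \frac{31323}{16309} = \frac{5}{5689} - \frac{31323}{16309} = - \frac{178115002}{92781901}$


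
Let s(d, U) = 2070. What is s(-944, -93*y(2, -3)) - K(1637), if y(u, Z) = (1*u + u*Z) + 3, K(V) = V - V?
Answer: 2070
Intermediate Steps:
K(V) = 0
y(u, Z) = 3 + u + Z*u (y(u, Z) = (u + Z*u) + 3 = 3 + u + Z*u)
s(-944, -93*y(2, -3)) - K(1637) = 2070 - 1*0 = 2070 + 0 = 2070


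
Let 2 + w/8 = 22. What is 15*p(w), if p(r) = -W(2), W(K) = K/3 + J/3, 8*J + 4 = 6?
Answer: -45/4 ≈ -11.250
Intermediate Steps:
J = 1/4 (J = -1/2 + (1/8)*6 = -1/2 + 3/4 = 1/4 ≈ 0.25000)
W(K) = 1/12 + K/3 (W(K) = K/3 + (1/4)/3 = K*(1/3) + (1/4)*(1/3) = K/3 + 1/12 = 1/12 + K/3)
w = 160 (w = -16 + 8*22 = -16 + 176 = 160)
p(r) = -3/4 (p(r) = -(1/12 + (1/3)*2) = -(1/12 + 2/3) = -1*3/4 = -3/4)
15*p(w) = 15*(-3/4) = -45/4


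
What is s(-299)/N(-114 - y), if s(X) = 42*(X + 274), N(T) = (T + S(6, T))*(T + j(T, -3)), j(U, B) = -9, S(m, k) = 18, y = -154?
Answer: -525/899 ≈ -0.58398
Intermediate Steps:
N(T) = (-9 + T)*(18 + T) (N(T) = (T + 18)*(T - 9) = (18 + T)*(-9 + T) = (-9 + T)*(18 + T))
s(X) = 11508 + 42*X (s(X) = 42*(274 + X) = 11508 + 42*X)
s(-299)/N(-114 - y) = (11508 + 42*(-299))/(-162 + (-114 - 1*(-154))² + 9*(-114 - 1*(-154))) = (11508 - 12558)/(-162 + (-114 + 154)² + 9*(-114 + 154)) = -1050/(-162 + 40² + 9*40) = -1050/(-162 + 1600 + 360) = -1050/1798 = -1050*1/1798 = -525/899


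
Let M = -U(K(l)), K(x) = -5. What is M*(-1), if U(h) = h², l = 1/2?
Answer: 25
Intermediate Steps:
l = ½ ≈ 0.50000
M = -25 (M = -1*(-5)² = -1*25 = -25)
M*(-1) = -25*(-1) = 25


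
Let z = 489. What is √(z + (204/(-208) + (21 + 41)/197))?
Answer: √12811384573/5122 ≈ 22.098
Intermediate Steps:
√(z + (204/(-208) + (21 + 41)/197)) = √(489 + (204/(-208) + (21 + 41)/197)) = √(489 + (204*(-1/208) + 62*(1/197))) = √(489 + (-51/52 + 62/197)) = √(489 - 6823/10244) = √(5002493/10244) = √12811384573/5122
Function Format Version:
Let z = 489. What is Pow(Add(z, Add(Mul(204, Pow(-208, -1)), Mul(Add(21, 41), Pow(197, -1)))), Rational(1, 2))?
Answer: Mul(Rational(1, 5122), Pow(12811384573, Rational(1, 2))) ≈ 22.098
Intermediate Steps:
Pow(Add(z, Add(Mul(204, Pow(-208, -1)), Mul(Add(21, 41), Pow(197, -1)))), Rational(1, 2)) = Pow(Add(489, Add(Mul(204, Pow(-208, -1)), Mul(Add(21, 41), Pow(197, -1)))), Rational(1, 2)) = Pow(Add(489, Add(Mul(204, Rational(-1, 208)), Mul(62, Rational(1, 197)))), Rational(1, 2)) = Pow(Add(489, Add(Rational(-51, 52), Rational(62, 197))), Rational(1, 2)) = Pow(Add(489, Rational(-6823, 10244)), Rational(1, 2)) = Pow(Rational(5002493, 10244), Rational(1, 2)) = Mul(Rational(1, 5122), Pow(12811384573, Rational(1, 2)))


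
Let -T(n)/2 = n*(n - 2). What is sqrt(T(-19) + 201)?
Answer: I*sqrt(597) ≈ 24.434*I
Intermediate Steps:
T(n) = -2*n*(-2 + n) (T(n) = -2*n*(n - 2) = -2*n*(-2 + n))
sqrt(T(-19) + 201) = sqrt(2*(-19)*(2 - 1*(-19)) + 201) = sqrt(2*(-19)*(2 + 19) + 201) = sqrt(2*(-19)*21 + 201) = sqrt(-798 + 201) = sqrt(-597) = I*sqrt(597)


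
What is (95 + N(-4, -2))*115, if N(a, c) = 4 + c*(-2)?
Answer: 11845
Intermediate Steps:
N(a, c) = 4 - 2*c
(95 + N(-4, -2))*115 = (95 + (4 - 2*(-2)))*115 = (95 + (4 + 4))*115 = (95 + 8)*115 = 103*115 = 11845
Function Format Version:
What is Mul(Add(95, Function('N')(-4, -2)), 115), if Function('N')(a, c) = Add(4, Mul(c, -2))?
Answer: 11845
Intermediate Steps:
Function('N')(a, c) = Add(4, Mul(-2, c))
Mul(Add(95, Function('N')(-4, -2)), 115) = Mul(Add(95, Add(4, Mul(-2, -2))), 115) = Mul(Add(95, Add(4, 4)), 115) = Mul(Add(95, 8), 115) = Mul(103, 115) = 11845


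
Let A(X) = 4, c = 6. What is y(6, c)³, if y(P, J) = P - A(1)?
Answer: 8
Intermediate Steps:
y(P, J) = -4 + P (y(P, J) = P - 1*4 = P - 4 = -4 + P)
y(6, c)³ = (-4 + 6)³ = 2³ = 8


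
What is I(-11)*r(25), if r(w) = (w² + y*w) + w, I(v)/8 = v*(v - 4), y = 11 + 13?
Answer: 1650000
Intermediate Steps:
y = 24
I(v) = 8*v*(-4 + v) (I(v) = 8*(v*(v - 4)) = 8*(v*(-4 + v)) = 8*v*(-4 + v))
r(w) = w² + 25*w (r(w) = (w² + 24*w) + w = w² + 25*w)
I(-11)*r(25) = (8*(-11)*(-4 - 11))*(25*(25 + 25)) = (8*(-11)*(-15))*(25*50) = 1320*1250 = 1650000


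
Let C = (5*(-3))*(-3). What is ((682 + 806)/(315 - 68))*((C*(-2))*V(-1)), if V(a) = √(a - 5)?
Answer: -133920*I*√6/247 ≈ -1328.1*I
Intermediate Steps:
V(a) = √(-5 + a)
C = 45 (C = -15*(-3) = 45)
((682 + 806)/(315 - 68))*((C*(-2))*V(-1)) = ((682 + 806)/(315 - 68))*((45*(-2))*√(-5 - 1)) = (1488/247)*(-90*I*√6) = (1488*(1/247))*(-90*I*√6) = 1488*(-90*I*√6)/247 = -133920*I*√6/247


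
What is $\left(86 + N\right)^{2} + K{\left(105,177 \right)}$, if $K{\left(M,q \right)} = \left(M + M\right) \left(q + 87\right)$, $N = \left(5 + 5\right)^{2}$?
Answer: $90036$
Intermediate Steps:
$N = 100$ ($N = 10^{2} = 100$)
$K{\left(M,q \right)} = 2 M \left(87 + q\right)$
$\left(86 + N\right)^{2} + K{\left(105,177 \right)} = \left(86 + 100\right)^{2} + 2 \cdot 105 \left(87 + 177\right) = 186^{2} + 2 \cdot 105 \cdot 264 = 34596 + 55440 = 90036$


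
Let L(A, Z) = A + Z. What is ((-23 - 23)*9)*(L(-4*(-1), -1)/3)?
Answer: -414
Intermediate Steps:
((-23 - 23)*9)*(L(-4*(-1), -1)/3) = ((-23 - 23)*9)*((-4*(-1) - 1)/3) = (-46*9)*((4 - 1)*(⅓)) = -1242/3 = -414*1 = -414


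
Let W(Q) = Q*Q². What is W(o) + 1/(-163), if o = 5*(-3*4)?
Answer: -35208001/163 ≈ -2.1600e+5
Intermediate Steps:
o = -60 (o = 5*(-12) = -60)
W(Q) = Q³
W(o) + 1/(-163) = (-60)³ + 1/(-163) = -216000 - 1/163 = -35208001/163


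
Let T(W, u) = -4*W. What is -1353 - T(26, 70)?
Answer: -1249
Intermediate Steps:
-1353 - T(26, 70) = -1353 - (-4)*26 = -1353 - 1*(-104) = -1353 + 104 = -1249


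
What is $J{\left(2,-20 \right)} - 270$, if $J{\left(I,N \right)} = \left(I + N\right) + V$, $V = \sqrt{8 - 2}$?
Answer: $-288 + \sqrt{6} \approx -285.55$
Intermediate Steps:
$V = \sqrt{6} \approx 2.4495$
$J{\left(I,N \right)} = I + N + \sqrt{6}$ ($J{\left(I,N \right)} = \left(I + N\right) + \sqrt{6} = I + N + \sqrt{6}$)
$J{\left(2,-20 \right)} - 270 = \left(2 - 20 + \sqrt{6}\right) - 270 = \left(-18 + \sqrt{6}\right) - 270 = -288 + \sqrt{6}$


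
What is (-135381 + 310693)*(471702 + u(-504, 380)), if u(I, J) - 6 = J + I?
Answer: 82674334208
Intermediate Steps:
u(I, J) = 6 + I + J (u(I, J) = 6 + (J + I) = 6 + (I + J) = 6 + I + J)
(-135381 + 310693)*(471702 + u(-504, 380)) = (-135381 + 310693)*(471702 + (6 - 504 + 380)) = 175312*(471702 - 118) = 175312*471584 = 82674334208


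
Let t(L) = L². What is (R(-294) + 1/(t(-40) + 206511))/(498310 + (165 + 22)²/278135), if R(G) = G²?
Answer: 454833720408145/2622151052671719 ≈ 0.17346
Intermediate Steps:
(R(-294) + 1/(t(-40) + 206511))/(498310 + (165 + 22)²/278135) = ((-294)² + 1/((-40)² + 206511))/(498310 + (165 + 22)²/278135) = (86436 + 1/(1600 + 206511))/(498310 + 187²*(1/278135)) = (86436 + 1/208111)/(498310 + 34969*(1/278135)) = (86436 + 1/208111)/(498310 + 3179/25285) = 17988282397/(208111*(12599771529/25285)) = (17988282397/208111)*(25285/12599771529) = 454833720408145/2622151052671719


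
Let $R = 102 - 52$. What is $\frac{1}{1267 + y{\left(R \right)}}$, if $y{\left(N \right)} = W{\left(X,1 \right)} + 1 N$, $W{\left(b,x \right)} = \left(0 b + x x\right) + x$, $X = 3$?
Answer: $\frac{1}{1319} \approx 0.00075815$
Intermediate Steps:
$R = 50$
$W{\left(b,x \right)} = x + x^{2}$ ($W{\left(b,x \right)} = \left(0 + x^{2}\right) + x = x^{2} + x = x + x^{2}$)
$y{\left(N \right)} = 2 + N$ ($y{\left(N \right)} = 1 \left(1 + 1\right) + 1 N = 1 \cdot 2 + N = 2 + N$)
$\frac{1}{1267 + y{\left(R \right)}} = \frac{1}{1267 + \left(2 + 50\right)} = \frac{1}{1267 + 52} = \frac{1}{1319}$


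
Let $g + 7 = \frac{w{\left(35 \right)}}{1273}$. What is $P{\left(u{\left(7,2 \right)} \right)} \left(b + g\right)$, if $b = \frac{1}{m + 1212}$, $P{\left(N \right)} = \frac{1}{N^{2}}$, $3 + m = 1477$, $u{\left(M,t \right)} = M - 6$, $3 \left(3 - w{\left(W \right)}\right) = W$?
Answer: $- \frac{71870855}{10257834} \approx -7.0064$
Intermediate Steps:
$w{\left(W \right)} = 3 - \frac{W}{3}$
$u{\left(M,t \right)} = -6 + M$
$g = - \frac{26759}{3819}$ ($g = -7 + \frac{3 - \frac{35}{3}}{1273} = -7 + \left(3 - \frac{35}{3}\right) \frac{1}{1273} = -7 - \frac{26}{3819} = - \frac{26759}{3819} \approx -7.0068$)
$m = 1474$ ($m = -3 + 1477 = 1474$)
$P{\left(N \right)} = \frac{1}{N^{2}}$
$b = \frac{1}{2686}$ ($b = \frac{1}{1474 + 1212} = \frac{1}{2686} \approx 0.0003723$)
$P{\left(u{\left(7,2 \right)} \right)} \left(b + g\right) = \frac{\frac{1}{2686} - \frac{26759}{3819}}{\left(-6 + 7\right)^{2}} = 1^{-2} \left(- \frac{71870855}{10257834}\right) = 1 \left(- \frac{71870855}{10257834}\right) = - \frac{71870855}{10257834}$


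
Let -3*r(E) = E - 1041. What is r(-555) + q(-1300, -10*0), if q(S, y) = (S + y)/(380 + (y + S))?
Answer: 24537/46 ≈ 533.41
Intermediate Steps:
q(S, y) = (S + y)/(380 + S + y) (q(S, y) = (S + y)/(380 + (S + y)) = (S + y)/(380 + S + y))
r(E) = 347 - E/3 (r(E) = -(E - 1041)/3 = -(-1041 + E)/3 = 347 - E/3)
r(-555) + q(-1300, -10*0) = (347 - ⅓*(-555)) + (-1300 - 10*0)/(380 - 1300 - 10*0) = (347 + 185) + (-1300 + 0)/(380 - 1300 + 0) = 532 - 1300/(-920) = 532 - 1/920*(-1300) = 532 + 65/46 = 24537/46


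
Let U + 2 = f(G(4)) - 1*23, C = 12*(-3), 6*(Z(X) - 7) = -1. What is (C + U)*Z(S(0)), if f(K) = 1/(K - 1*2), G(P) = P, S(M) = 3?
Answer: -4961/12 ≈ -413.42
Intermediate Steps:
Z(X) = 41/6 (Z(X) = 7 + (1/6)*(-1) = 7 - 1/6 = 41/6)
C = -36
f(K) = 1/(-2 + K) (f(K) = 1/(K - 2) = 1/(-2 + K))
U = -49/2 (U = -2 + (1/(-2 + 4) - 1*23) = -2 + (1/2 - 23) = -2 - 45/2 = -49/2 ≈ -24.500)
(C + U)*Z(S(0)) = (-36 - 49/2)*(41/6) = -121/2*41/6 = -4961/12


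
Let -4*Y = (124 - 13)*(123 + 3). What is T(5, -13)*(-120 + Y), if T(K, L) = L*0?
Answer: 0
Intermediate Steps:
Y = -6993/2 (Y = -(124 - 13)*(123 + 3)/4 = -111*126/4 = -1/4*13986 = -6993/2 ≈ -3496.5)
T(K, L) = 0
T(5, -13)*(-120 + Y) = 0*(-120 - 6993/2) = 0*(-7233/2) = 0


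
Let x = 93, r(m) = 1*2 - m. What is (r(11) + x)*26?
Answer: 2184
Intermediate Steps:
r(m) = 2 - m
(r(11) + x)*26 = ((2 - 1*11) + 93)*26 = ((2 - 11) + 93)*26 = (-9 + 93)*26 = 84*26 = 2184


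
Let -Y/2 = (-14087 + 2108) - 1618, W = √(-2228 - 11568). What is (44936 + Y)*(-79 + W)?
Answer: -5698270 + 144260*I*√3449 ≈ -5.6983e+6 + 8.4721e+6*I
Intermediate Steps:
W = 2*I*√3449 (W = √(-13796) = 2*I*√3449 ≈ 117.46*I)
Y = 27194 (Y = -2*((-14087 + 2108) - 1618) = -2*(-11979 - 1618) = -2*(-13597) = 27194)
(44936 + Y)*(-79 + W) = (44936 + 27194)*(-79 + 2*I*√3449) = 72130*(-79 + 2*I*√3449) = -5698270 + 144260*I*√3449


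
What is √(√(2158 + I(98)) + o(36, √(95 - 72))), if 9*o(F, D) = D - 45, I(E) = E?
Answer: √(-45 + √23 + 36*√141)/3 ≈ 6.5597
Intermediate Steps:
o(F, D) = -5 + D/9 (o(F, D) = (D - 45)/9 = (-45 + D)/9 = -5 + D/9)
√(√(2158 + I(98)) + o(36, √(95 - 72))) = √(√(2158 + 98) + (-5 + √(95 - 72)/9)) = √(√2256 + (-5 + √23/9)) = √(4*√141 + (-5 + √23/9)) = √(-5 + 4*√141 + √23/9)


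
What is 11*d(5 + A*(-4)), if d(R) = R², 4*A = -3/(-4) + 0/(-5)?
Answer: 3179/16 ≈ 198.69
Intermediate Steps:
A = 3/16 (A = (-3/(-4) + 0/(-5))/4 = (-3*(-¼) + 0*(-⅕))/4 = (¾ + 0)/4 = (¼)*(¾) = 3/16 ≈ 0.18750)
11*d(5 + A*(-4)) = 11*(5 + (3/16)*(-4))² = 11*(5 - ¾)² = 11*(17/4)² = 11*(289/16) = 3179/16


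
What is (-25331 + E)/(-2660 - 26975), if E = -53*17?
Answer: 26232/29635 ≈ 0.88517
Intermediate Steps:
E = -901
(-25331 + E)/(-2660 - 26975) = (-25331 - 901)/(-2660 - 26975) = -26232/(-29635) = -26232*(-1/29635) = 26232/29635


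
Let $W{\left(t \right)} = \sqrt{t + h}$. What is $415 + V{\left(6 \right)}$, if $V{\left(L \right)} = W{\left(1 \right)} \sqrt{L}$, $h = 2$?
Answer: $415 + 3 \sqrt{2} \approx 419.24$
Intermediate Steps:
$W{\left(t \right)} = \sqrt{2 + t}$ ($W{\left(t \right)} = \sqrt{t + 2} = \sqrt{2 + t}$)
$V{\left(L \right)} = \sqrt{3} \sqrt{L}$ ($V{\left(L \right)} = \sqrt{2 + 1} \sqrt{L} = \sqrt{3} \sqrt{L}$)
$415 + V{\left(6 \right)} = 415 + \sqrt{3} \sqrt{6} = 415 + 3 \sqrt{2}$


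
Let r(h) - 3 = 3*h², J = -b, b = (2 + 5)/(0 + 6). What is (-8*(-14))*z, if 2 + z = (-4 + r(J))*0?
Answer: -224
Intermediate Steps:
b = 7/6 ≈ 1.1667
J = -7/6 (J = -1*7/6 = -7/6 ≈ -1.1667)
r(h) = 3 + 3*h²
z = -2 (z = -2 + (-4 + (3 + 3*(-7/6)²))*0 = -2 + (-4 + (3 + 3*(49/36)))*0 = -2 + (-4 + (3 + 49/12))*0 = -2 + (-4 + 85/12)*0 = -2 + (37/12)*0 = -2 + 0 = -2)
(-8*(-14))*z = -8*(-14)*(-2) = 112*(-2) = -224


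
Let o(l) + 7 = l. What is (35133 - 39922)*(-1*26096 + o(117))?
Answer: 124446954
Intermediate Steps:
o(l) = -7 + l
(35133 - 39922)*(-1*26096 + o(117)) = (35133 - 39922)*(-1*26096 + (-7 + 117)) = -4789*(-26096 + 110) = -4789*(-25986) = 124446954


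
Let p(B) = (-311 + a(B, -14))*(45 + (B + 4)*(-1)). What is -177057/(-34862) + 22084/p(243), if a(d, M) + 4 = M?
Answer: 6268373257/1158429398 ≈ 5.4111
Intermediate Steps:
a(d, M) = -4 + M
p(B) = -13489 + 329*B (p(B) = (-311 + (-4 - 14))*(45 + (B + 4)*(-1)) = (-311 - 18)*(45 + (4 + B)*(-1)) = -329*(45 + (-4 - B)) = -329*(41 - B) = -13489 + 329*B)
-177057/(-34862) + 22084/p(243) = -177057/(-34862) + 22084/(-13489 + 329*243) = -177057*(-1/34862) + 22084/(-13489 + 79947) = 177057/34862 + 22084/66458 = 177057/34862 + 22084*(1/66458) = 177057/34862 + 11042/33229 = 6268373257/1158429398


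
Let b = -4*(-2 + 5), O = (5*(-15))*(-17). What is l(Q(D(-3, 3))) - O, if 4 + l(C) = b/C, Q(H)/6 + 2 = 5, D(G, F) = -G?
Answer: -3839/3 ≈ -1279.7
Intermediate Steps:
Q(H) = 18 (Q(H) = -12 + 6*5 = -12 + 30 = 18)
O = 1275 (O = -75*(-17) = 1275)
b = -12 (b = -4*3 = -12)
l(C) = -4 - 12/C
l(Q(D(-3, 3))) - O = (-4 - 12/18) - 1*1275 = (-4 - 12*1/18) - 1275 = (-4 - ⅔) - 1275 = -14/3 - 1275 = -3839/3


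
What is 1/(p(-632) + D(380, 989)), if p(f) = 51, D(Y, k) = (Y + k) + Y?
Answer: 1/1800 ≈ 0.00055556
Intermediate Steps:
D(Y, k) = k + 2*Y
1/(p(-632) + D(380, 989)) = 1/(51 + (989 + 2*380)) = 1/(51 + (989 + 760)) = 1/(51 + 1749) = 1/1800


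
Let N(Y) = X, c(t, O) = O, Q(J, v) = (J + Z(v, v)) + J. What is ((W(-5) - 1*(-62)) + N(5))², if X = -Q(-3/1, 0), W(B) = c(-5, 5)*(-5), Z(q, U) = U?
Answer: 1849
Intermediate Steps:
Q(J, v) = v + 2*J (Q(J, v) = (J + v) + J = v + 2*J)
W(B) = -25 (W(B) = 5*(-5) = -25)
X = 6 (X = -(0 + 2*(-3/1)) = -(0 + 2*(-3*1)) = -(0 + 2*(-3)) = -(0 - 6) = -1*(-6) = 6)
N(Y) = 6
((W(-5) - 1*(-62)) + N(5))² = ((-25 - 1*(-62)) + 6)² = ((-25 + 62) + 6)² = (37 + 6)² = 43² = 1849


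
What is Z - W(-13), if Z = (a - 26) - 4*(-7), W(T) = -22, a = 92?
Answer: 116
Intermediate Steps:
Z = 94 (Z = (92 - 26) - 4*(-7) = 66 + 28 = 94)
Z - W(-13) = 94 - 1*(-22) = 94 + 22 = 116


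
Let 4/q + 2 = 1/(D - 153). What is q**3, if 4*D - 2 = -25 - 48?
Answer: -2548895896/321419125 ≈ -7.9301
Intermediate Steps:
D = -71/4 (D = 1/2 + (-25 - 48)/4 = 1/2 + (1/4)*(-73) = 1/2 - 73/4 = -71/4 ≈ -17.750)
q = -1366/685 (q = 4/(-2 + 1/(-71/4 - 153)) = 4/(-2 + 1/(-683/4)) = 4/(-2 - 4/683) = 4/(-1370/683) = 4*(-683/1370) = -1366/685 ≈ -1.9942)
q**3 = (-1366/685)**3 = -2548895896/321419125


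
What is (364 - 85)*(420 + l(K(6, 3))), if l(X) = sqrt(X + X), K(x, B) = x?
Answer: 117180 + 558*sqrt(3) ≈ 1.1815e+5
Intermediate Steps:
l(X) = sqrt(2)*sqrt(X) (l(X) = sqrt(2*X) = sqrt(2)*sqrt(X))
(364 - 85)*(420 + l(K(6, 3))) = (364 - 85)*(420 + sqrt(2)*sqrt(6)) = 279*(420 + 2*sqrt(3)) = 117180 + 558*sqrt(3)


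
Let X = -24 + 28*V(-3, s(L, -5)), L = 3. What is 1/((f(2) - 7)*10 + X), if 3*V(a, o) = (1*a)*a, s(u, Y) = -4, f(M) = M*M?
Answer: 1/30 ≈ 0.033333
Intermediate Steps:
f(M) = M²
V(a, o) = a²/3 (V(a, o) = ((1*a)*a)/3 = (a*a)/3 = a²/3)
X = 60 (X = -24 + 28*((⅓)*(-3)²) = -24 + 28*((⅓)*9) = -24 + 28*3 = -24 + 84 = 60)
1/((f(2) - 7)*10 + X) = 1/((2² - 7)*10 + 60) = 1/((4 - 7)*10 + 60) = 1/(-3*10 + 60) = 1/(-30 + 60) = 1/30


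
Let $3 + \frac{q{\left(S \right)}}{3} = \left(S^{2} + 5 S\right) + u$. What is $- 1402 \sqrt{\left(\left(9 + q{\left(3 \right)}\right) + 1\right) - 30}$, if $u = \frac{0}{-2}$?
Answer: $- 1402 \sqrt{43} \approx -9193.5$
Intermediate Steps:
$u = 0$ ($u = 0 \left(- \frac{1}{2}\right) = 0$)
$q{\left(S \right)} = -9 + 3 S^{2} + 15 S$ ($q{\left(S \right)} = -9 + 3 \left(\left(S^{2} + 5 S\right) + 0\right) = -9 + 3 \left(S^{2} + 5 S\right) = -9 + \left(3 S^{2} + 15 S\right) = -9 + 3 S^{2} + 15 S$)
$- 1402 \sqrt{\left(\left(9 + q{\left(3 \right)}\right) + 1\right) - 30} = - 1402 \sqrt{\left(\left(9 + \left(-9 + 3 \cdot 3^{2} + 15 \cdot 3\right)\right) + 1\right) - 30} = - 1402 \sqrt{\left(\left(9 + \left(-9 + 3 \cdot 9 + 45\right)\right) + 1\right) - 30} = - 1402 \sqrt{\left(\left(9 + \left(-9 + 27 + 45\right)\right) + 1\right) - 30} = - 1402 \sqrt{\left(\left(9 + 63\right) + 1\right) - 30} = - 1402 \sqrt{\left(72 + 1\right) - 30} = - 1402 \sqrt{73 - 30} = - 1402 \sqrt{43}$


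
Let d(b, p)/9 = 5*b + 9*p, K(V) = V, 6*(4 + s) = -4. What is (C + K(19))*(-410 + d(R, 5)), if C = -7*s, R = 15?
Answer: 103850/3 ≈ 34617.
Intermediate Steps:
s = -14/3 (s = -4 + (1/6)*(-4) = -4 - 2/3 = -14/3 ≈ -4.6667)
C = 98/3 (C = -7*(-14/3) = 98/3 ≈ 32.667)
d(b, p) = 45*b + 81*p (d(b, p) = 9*(5*b + 9*p) = 45*b + 81*p)
(C + K(19))*(-410 + d(R, 5)) = (98/3 + 19)*(-410 + (45*15 + 81*5)) = 155*(-410 + (675 + 405))/3 = 155*(-410 + 1080)/3 = (155/3)*670 = 103850/3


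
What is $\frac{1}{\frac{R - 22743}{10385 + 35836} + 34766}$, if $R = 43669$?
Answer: $\frac{46221}{1606940212} \approx 2.8763 \cdot 10^{-5}$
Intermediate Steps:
$\frac{1}{\frac{R - 22743}{10385 + 35836} + 34766} = \frac{1}{\frac{43669 - 22743}{10385 + 35836} + 34766} = \frac{1}{\frac{20926}{46221} + 34766} = \frac{1}{\frac{1606940212}{46221}} = \frac{46221}{1606940212}$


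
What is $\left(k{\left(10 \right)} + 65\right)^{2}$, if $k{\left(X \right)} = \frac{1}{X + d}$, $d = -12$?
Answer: $\frac{16641}{4} \approx 4160.3$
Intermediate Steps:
$k{\left(X \right)} = \frac{1}{-12 + X}$ ($k{\left(X \right)} = \frac{1}{X - 12} = \frac{1}{-12 + X}$)
$\left(k{\left(10 \right)} + 65\right)^{2} = \left(\frac{1}{-12 + 10} + 65\right)^{2} = \left(\frac{1}{-2} + 65\right)^{2} = \left(- \frac{1}{2} + 65\right)^{2} = \left(\frac{129}{2}\right)^{2} = \frac{16641}{4}$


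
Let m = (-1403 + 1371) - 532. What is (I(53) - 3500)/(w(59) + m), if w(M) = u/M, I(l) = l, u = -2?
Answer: 203373/33278 ≈ 6.1113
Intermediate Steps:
m = -564 (m = -32 - 532 = -564)
w(M) = -2/M
(I(53) - 3500)/(w(59) + m) = (53 - 3500)/(-2/59 - 564) = -3447/(-2*1/59 - 564) = -3447/(-2/59 - 564) = -3447/(-33278/59) = -3447*(-59/33278) = 203373/33278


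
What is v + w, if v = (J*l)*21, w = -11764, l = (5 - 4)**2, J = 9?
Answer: -11575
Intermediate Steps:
l = 1 (l = 1**2 = 1)
v = 189 (v = (9*1)*21 = 9*21 = 189)
v + w = 189 - 11764 = -11575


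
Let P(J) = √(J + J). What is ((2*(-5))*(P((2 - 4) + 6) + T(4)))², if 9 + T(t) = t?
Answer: 3300 - 2000*√2 ≈ 471.57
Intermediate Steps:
T(t) = -9 + t
P(J) = √2*√J (P(J) = √(2*J) = √2*√J)
((2*(-5))*(P((2 - 4) + 6) + T(4)))² = ((2*(-5))*(√2*√((2 - 4) + 6) + (-9 + 4)))² = (-10*(√2*√(-2 + 6) - 5))² = (-10*(√2*√4 - 5))² = (-10*(√2*2 - 5))² = (-10*(2*√2 - 5))² = (-10*(-5 + 2*√2))² = (50 - 20*√2)²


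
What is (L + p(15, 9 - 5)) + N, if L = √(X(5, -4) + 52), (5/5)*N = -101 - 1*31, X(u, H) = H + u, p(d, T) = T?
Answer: -128 + √53 ≈ -120.72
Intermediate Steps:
N = -132 (N = -101 - 1*31 = -101 - 31 = -132)
L = √53 (L = √((-4 + 5) + 52) = √(1 + 52) = √53 ≈ 7.2801)
(L + p(15, 9 - 5)) + N = (√53 + (9 - 5)) - 132 = (√53 + 4) - 132 = (4 + √53) - 132 = -128 + √53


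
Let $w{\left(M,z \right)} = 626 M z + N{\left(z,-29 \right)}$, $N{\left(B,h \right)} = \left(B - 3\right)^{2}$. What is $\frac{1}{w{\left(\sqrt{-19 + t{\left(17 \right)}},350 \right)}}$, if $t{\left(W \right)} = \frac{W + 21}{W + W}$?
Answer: $\frac{2046953}{14839933803777} - \frac{876400 i \sqrt{323}}{14839933803777} \approx 1.3794 \cdot 10^{-7} - 1.0614 \cdot 10^{-6} i$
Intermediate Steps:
$t{\left(W \right)} = \frac{21 + W}{2 W}$
$N{\left(B,h \right)} = \left(-3 + B\right)^{2}$
$w{\left(M,z \right)} = \left(-3 + z\right)^{2} + 626 M z$ ($w{\left(M,z \right)} = 626 M z + \left(-3 + z\right)^{2} = \left(-3 + z\right)^{2} + 626 M z$)
$\frac{1}{w{\left(\sqrt{-19 + t{\left(17 \right)}},350 \right)}} = \frac{1}{\left(-3 + 350\right)^{2} + 626 \sqrt{-19 + \frac{21 + 17}{2 \cdot 17}} \cdot 350} = \frac{1}{347^{2} + 626 \sqrt{-19 + \frac{1}{2} \cdot \frac{1}{17} \cdot 38} \cdot 350} = \frac{1}{120409 + 626 \sqrt{-19 + \frac{19}{17}} \cdot 350} = \frac{1}{120409 + 626 \sqrt{- \frac{304}{17}} \cdot 350} = \frac{1}{120409 + 626 \frac{4 i \sqrt{323}}{17} \cdot 350} = \frac{1}{120409 + \frac{876400 i \sqrt{323}}{17}}$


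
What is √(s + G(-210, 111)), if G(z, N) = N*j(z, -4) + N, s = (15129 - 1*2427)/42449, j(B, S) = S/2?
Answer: 19*I*√552558633/42449 ≈ 10.521*I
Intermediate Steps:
j(B, S) = S/2 (j(B, S) = S*(½) = S/2)
s = 12702/42449 (s = (15129 - 2427)*(1/42449) = 12702*(1/42449) = 12702/42449 ≈ 0.29923)
G(z, N) = -N (G(z, N) = N*((½)*(-4)) + N = N*(-2) + N = -2*N + N = -N)
√(s + G(-210, 111)) = √(12702/42449 - 1*111) = √(12702/42449 - 111) = √(-4699137/42449) = 19*I*√552558633/42449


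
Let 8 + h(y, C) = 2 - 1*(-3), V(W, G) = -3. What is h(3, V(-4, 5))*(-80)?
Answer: 240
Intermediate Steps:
h(y, C) = -3 (h(y, C) = -8 + (2 - 1*(-3)) = -8 + (2 + 3) = -8 + 5 = -3)
h(3, V(-4, 5))*(-80) = -3*(-80) = 240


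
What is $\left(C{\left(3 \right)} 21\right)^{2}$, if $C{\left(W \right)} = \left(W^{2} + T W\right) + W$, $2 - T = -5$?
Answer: $480249$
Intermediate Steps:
$T = 7$ ($T = 2 - -5 = 2 + 5 = 7$)
$C{\left(W \right)} = W^{2} + 8 W$ ($C{\left(W \right)} = \left(W^{2} + 7 W\right) + W = W^{2} + 8 W$)
$\left(C{\left(3 \right)} 21\right)^{2} = \left(3 \left(8 + 3\right) 21\right)^{2} = \left(3 \cdot 11 \cdot 21\right)^{2} = \left(33 \cdot 21\right)^{2} = 693^{2} = 480249$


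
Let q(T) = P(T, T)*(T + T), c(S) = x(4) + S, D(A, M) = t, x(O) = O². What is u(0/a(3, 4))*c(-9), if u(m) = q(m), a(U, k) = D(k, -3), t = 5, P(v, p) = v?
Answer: 0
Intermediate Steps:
D(A, M) = 5
c(S) = 16 + S (c(S) = 4² + S = 16 + S)
a(U, k) = 5
q(T) = 2*T² (q(T) = T*(T + T) = T*(2*T) = 2*T²)
u(m) = 2*m²
u(0/a(3, 4))*c(-9) = (2*(0/5)²)*(16 - 9) = (2*(0*(⅕))²)*7 = (2*0²)*7 = (2*0)*7 = 0*7 = 0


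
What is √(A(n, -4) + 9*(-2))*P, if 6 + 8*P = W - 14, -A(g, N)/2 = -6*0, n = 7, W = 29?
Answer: 27*I*√2/8 ≈ 4.773*I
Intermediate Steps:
A(g, N) = 0 (A(g, N) = -(-12)*0 = -2*0 = 0)
P = 9/8 (P = -¾ + (29 - 14)/8 = -¾ + (⅛)*15 = -¾ + 15/8 = 9/8 ≈ 1.1250)
√(A(n, -4) + 9*(-2))*P = √(0 + 9*(-2))*(9/8) = √(0 - 18)*(9/8) = √(-18)*(9/8) = (3*I*√2)*(9/8) = 27*I*√2/8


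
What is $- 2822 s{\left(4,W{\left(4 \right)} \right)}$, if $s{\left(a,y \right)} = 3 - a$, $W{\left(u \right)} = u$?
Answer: $2822$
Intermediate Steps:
$- 2822 s{\left(4,W{\left(4 \right)} \right)} = - 2822 \left(3 - 4\right) = \left(-2822\right) \left(-1\right) = 2822$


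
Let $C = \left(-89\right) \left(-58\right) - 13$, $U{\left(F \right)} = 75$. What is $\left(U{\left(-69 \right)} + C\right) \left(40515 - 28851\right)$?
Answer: $60932736$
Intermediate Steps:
$C = 5149$ ($C = 5162 - 13 = 5149$)
$\left(U{\left(-69 \right)} + C\right) \left(40515 - 28851\right) = \left(75 + 5149\right) \left(40515 - 28851\right) = 5224 \cdot 11664 = 60932736$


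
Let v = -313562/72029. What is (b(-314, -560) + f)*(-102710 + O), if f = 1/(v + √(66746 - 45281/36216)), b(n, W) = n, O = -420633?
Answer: 1046686*(-11308553*√2417227855 + 295591491*√1006)/(-72029*√2417227855 + 1881372*√1006) ≈ 1.6433e+8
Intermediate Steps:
v = -313562/72029 (v = -313562*1/72029 = -313562/72029 ≈ -4.3533)
f = 1/(-313562/72029 + √2431731222130/6036) (f = 1/(-313562/72029 + √(66746 - 45281/36216)) = 1/(-313562/72029 + √(2417227855/36216)) = 1/(-313562/72029 + √2431731222130/6036) ≈ 0.0039371)
(b(-314, -560) + f)*(-102710 + O) = (-314 - 432174*√1006/(-72029*√2417227855 + 1881372*√1006))*(-102710 - 420633) = (-314 - 432174*√1006/(-72029*√2417227855 + 1881372*√1006))*(-523343) = 164329702 + 226175237682*√1006/(-72029*√2417227855 + 1881372*√1006)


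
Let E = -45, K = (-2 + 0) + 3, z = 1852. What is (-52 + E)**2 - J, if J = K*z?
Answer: 7557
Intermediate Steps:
K = 1 (K = -2 + 3 = 1)
J = 1852 (J = 1*1852 = 1852)
(-52 + E)**2 - J = (-52 - 45)**2 - 1*1852 = (-97)**2 - 1852 = 9409 - 1852 = 7557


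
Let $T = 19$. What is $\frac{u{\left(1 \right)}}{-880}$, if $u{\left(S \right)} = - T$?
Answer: $\frac{19}{880} \approx 0.021591$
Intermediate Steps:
$u{\left(S \right)} = -19$ ($u{\left(S \right)} = \left(-1\right) 19 = -19$)
$\frac{u{\left(1 \right)}}{-880} = - \frac{19}{-880} = \left(-19\right) \left(- \frac{1}{880}\right) = \frac{19}{880}$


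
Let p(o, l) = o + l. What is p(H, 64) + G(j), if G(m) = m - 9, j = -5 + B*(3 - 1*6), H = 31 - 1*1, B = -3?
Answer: 89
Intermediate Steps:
H = 30 (H = 31 - 1 = 30)
p(o, l) = l + o
j = 4 (j = -5 - 3*(3 - 1*6) = -5 - 3*(3 - 6) = -5 - 3*(-3) = -5 + 9 = 4)
G(m) = -9 + m
p(H, 64) + G(j) = (64 + 30) + (-9 + 4) = 94 - 5 = 89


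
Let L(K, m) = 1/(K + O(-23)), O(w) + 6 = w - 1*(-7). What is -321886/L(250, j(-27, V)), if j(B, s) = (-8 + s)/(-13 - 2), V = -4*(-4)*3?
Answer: -73390008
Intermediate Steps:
V = 48 (V = 16*3 = 48)
O(w) = 1 + w (O(w) = -6 + (w - 1*(-7)) = -6 + (w + 7) = -6 + (7 + w) = 1 + w)
j(B, s) = 8/15 - s/15 (j(B, s) = (-8 + s)/(-15) = (-8 + s)*(-1/15) = 8/15 - s/15)
L(K, m) = 1/(-22 + K) (L(K, m) = 1/(K + (1 - 23)) = 1/(K - 22) = 1/(-22 + K))
-321886/L(250, j(-27, V)) = -321886/(1/(-22 + 250)) = -321886/(1/228) = -321886/1/228 = -321886*228 = -73390008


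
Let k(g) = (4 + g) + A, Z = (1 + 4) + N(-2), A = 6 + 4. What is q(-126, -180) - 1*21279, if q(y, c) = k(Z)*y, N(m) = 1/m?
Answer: -23610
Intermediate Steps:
A = 10
Z = 9/2 (Z = (1 + 4) + 1/(-2) = 5 - 1/2 = 9/2 ≈ 4.5000)
k(g) = 14 + g (k(g) = (4 + g) + 10 = 14 + g)
q(y, c) = 37*y/2 (q(y, c) = (14 + 9/2)*y = 37*y/2)
q(-126, -180) - 1*21279 = (37/2)*(-126) - 1*21279 = -2331 - 21279 = -23610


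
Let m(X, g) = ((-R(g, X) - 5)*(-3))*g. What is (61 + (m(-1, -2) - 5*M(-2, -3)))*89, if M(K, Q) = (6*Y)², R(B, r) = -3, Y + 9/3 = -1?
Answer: -251959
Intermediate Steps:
Y = -4 (Y = -3 - 1 = -4)
m(X, g) = 6*g (m(X, g) = ((-1*(-3) - 5)*(-3))*g = ((3 - 5)*(-3))*g = (-2*(-3))*g = 6*g)
M(K, Q) = 576 (M(K, Q) = (6*(-4))² = (-24)² = 576)
(61 + (m(-1, -2) - 5*M(-2, -3)))*89 = (61 + (6*(-2) - 5*576))*89 = (61 + (-12 - 2880))*89 = (61 - 2892)*89 = -2831*89 = -251959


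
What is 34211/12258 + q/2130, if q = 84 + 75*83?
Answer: 12517096/2175795 ≈ 5.7529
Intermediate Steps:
q = 6309 (q = 84 + 6225 = 6309)
34211/12258 + q/2130 = 34211/12258 + 6309/2130 = 34211*(1/12258) + 6309*(1/2130) = 34211/12258 + 2103/710 = 12517096/2175795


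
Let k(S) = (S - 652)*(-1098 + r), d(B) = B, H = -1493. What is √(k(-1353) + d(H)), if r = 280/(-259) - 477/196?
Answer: √592202896493/518 ≈ 1485.6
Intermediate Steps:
r = -25489/7252 (r = 280*(-1/259) - 477*1/196 = -40/37 - 477/196 = -25489/7252 ≈ -3.5148)
k(S) = 1302074155/1813 - 7988185*S/7252 (k(S) = (S - 652)*(-1098 - 25489/7252) = (-652 + S)*(-7988185/7252) = 1302074155/1813 - 7988185*S/7252)
√(k(-1353) + d(H)) = √((1302074155/1813 - 7988185/7252*(-1353)) - 1493) = √((1302074155/1813 + 10808014305/7252) - 1493) = √(16016310925/7252 - 1493) = √(16005483689/7252) = √592202896493/518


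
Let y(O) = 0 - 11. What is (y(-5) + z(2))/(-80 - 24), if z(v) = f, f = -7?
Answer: 9/52 ≈ 0.17308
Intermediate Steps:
y(O) = -11
z(v) = -7
(y(-5) + z(2))/(-80 - 24) = (-11 - 7)/(-80 - 24) = -18/(-104) = -18*(-1/104) = 9/52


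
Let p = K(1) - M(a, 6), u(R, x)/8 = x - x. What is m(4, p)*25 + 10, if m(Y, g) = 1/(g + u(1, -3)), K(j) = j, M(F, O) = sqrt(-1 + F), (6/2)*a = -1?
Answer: 145/7 + 50*I*sqrt(3)/7 ≈ 20.714 + 12.372*I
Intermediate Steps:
a = -1/3 (a = (1/3)*(-1) = -1/3 ≈ -0.33333)
u(R, x) = 0 (u(R, x) = 8*(x - x) = 8*0 = 0)
p = 1 - 2*I*sqrt(3)/3 (p = 1 - sqrt(-1 - 1/3) = 1 - sqrt(-4/3) = 1 - 2*I*sqrt(3)/3 ≈ 1.0 - 1.1547*I)
m(Y, g) = 1/g (m(Y, g) = 1/(g + 0) = 1/g)
m(4, p)*25 + 10 = 25/(1 - 2*I*sqrt(3)/3) + 10 = 10 + 25/(1 - 2*I*sqrt(3)/3)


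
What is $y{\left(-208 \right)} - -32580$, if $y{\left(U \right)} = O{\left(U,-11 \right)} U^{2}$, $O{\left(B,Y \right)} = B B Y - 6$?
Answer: $-20589737660$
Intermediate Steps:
$O{\left(B,Y \right)} = -6 + Y B^{2}$ ($O{\left(B,Y \right)} = B^{2} Y - 6 = Y B^{2} - 6 = -6 + Y B^{2}$)
$y{\left(U \right)} = U^{2} \left(-6 - 11 U^{2}\right)$ ($y{\left(U \right)} = \left(-6 - 11 U^{2}\right) U^{2} = U^{2} \left(-6 - 11 U^{2}\right)$)
$y{\left(-208 \right)} - -32580 = \left(-208\right)^{2} \left(-6 - 11 \left(-208\right)^{2}\right) - -32580 = 43264 \left(-6 - 475904\right) + 32580 = 43264 \left(-475910\right) + 32580 = -20589770240 + 32580 = -20589737660$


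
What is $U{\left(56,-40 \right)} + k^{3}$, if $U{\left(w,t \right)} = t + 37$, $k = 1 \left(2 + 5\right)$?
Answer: $340$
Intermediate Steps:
$k = 7$ ($k = 1 \cdot 7 = 7$)
$U{\left(w,t \right)} = 37 + t$
$U{\left(56,-40 \right)} + k^{3} = \left(37 - 40\right) + 7^{3} = -3 + 343 = 340$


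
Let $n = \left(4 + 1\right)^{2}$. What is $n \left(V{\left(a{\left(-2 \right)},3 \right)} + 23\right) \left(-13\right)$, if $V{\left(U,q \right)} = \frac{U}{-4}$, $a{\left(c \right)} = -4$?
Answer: $-7800$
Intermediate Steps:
$V{\left(U,q \right)} = - \frac{U}{4}$ ($V{\left(U,q \right)} = U \left(- \frac{1}{4}\right) = - \frac{U}{4}$)
$n = 25$ ($n = 5^{2} = 25$)
$n \left(V{\left(a{\left(-2 \right)},3 \right)} + 23\right) \left(-13\right) = 25 \left(\left(- \frac{1}{4}\right) \left(-4\right) + 23\right) \left(-13\right) = 25 \left(1 + 23\right) \left(-13\right) = 25 \cdot 24 \left(-13\right) = 25 \left(-312\right) = -7800$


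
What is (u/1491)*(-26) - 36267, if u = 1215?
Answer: -18035229/497 ≈ -36288.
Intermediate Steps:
(u/1491)*(-26) - 36267 = (1215/1491)*(-26) - 36267 = (1215*(1/1491))*(-26) - 36267 = (405/497)*(-26) - 36267 = -10530/497 - 36267 = -18035229/497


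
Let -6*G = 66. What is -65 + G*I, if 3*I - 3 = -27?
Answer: 23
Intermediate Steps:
I = -8 (I = 1 + (⅓)*(-27) = 1 - 9 = -8)
G = -11 (G = -⅙*66 = -11)
-65 + G*I = -65 - 11*(-8) = -65 + 88 = 23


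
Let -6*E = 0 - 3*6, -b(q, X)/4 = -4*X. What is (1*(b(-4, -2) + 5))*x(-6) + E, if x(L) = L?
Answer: 165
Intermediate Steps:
b(q, X) = 16*X (b(q, X) = -(-16)*X = 16*X)
E = 3 (E = -(0 - 3*6)/6 = -(0 - 18)/6 = -⅙*(-18) = 3)
(1*(b(-4, -2) + 5))*x(-6) + E = (1*(16*(-2) + 5))*(-6) + 3 = (1*(-32 + 5))*(-6) + 3 = (1*(-27))*(-6) + 3 = -27*(-6) + 3 = 162 + 3 = 165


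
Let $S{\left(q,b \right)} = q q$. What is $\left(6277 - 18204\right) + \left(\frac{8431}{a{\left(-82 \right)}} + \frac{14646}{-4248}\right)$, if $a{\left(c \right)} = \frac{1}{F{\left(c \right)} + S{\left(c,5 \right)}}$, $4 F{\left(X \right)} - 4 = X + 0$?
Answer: $\frac{40011706009}{708} \approx 5.6514 \cdot 10^{7}$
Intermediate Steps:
$S{\left(q,b \right)} = q^{2}$
$F{\left(X \right)} = 1 + \frac{X}{4}$ ($F{\left(X \right)} = 1 + \frac{X + 0}{4} = 1 + \frac{X}{4}$)
$a{\left(c \right)} = \frac{1}{1 + c^{2} + \frac{c}{4}}$ ($a{\left(c \right)} = \frac{1}{\left(1 + \frac{c}{4}\right) + c^{2}} = \frac{1}{1 + c^{2} + \frac{c}{4}}$)
$\left(6277 - 18204\right) + \left(\frac{8431}{a{\left(-82 \right)}} + \frac{14646}{-4248}\right) = \left(6277 - 18204\right) + \left(\frac{8431}{4 \frac{1}{4 - 82 + 4 \left(-82\right)^{2}}} + \frac{14646}{-4248}\right) = -11927 + \left(\frac{8431}{4 \frac{1}{4 - 82 + 4 \cdot 6724}} + 14646 \left(- \frac{1}{4248}\right)\right) = -11927 - \left(\frac{2441}{708} - \frac{8431}{4 \frac{1}{4 - 82 + 26896}}\right) = -11927 - \left(\frac{2441}{708} - \frac{8431}{4 \cdot \frac{1}{26818}}\right) = -11927 - \left(\frac{2441}{708} - \frac{8431}{\frac{2}{13409}}\right) = -11927 + \left(8431 \cdot \frac{13409}{2} - \frac{2441}{708}\right) = -11927 + \left(\frac{113051279}{2} - \frac{2441}{708}\right) = -11927 + \frac{40020150325}{708} = \frac{40011706009}{708}$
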